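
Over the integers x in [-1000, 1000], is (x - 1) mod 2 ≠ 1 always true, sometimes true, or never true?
Holds at x = 1: LHS = (1 - 1) mod 2 = 0 mod 2 = 0; 0 ≠ 1 — holds
Fails at x = 0: LHS = (0 - 1) mod 2 = (-1) mod 2 = 1; 1 ≠ 1 — FAILS
It is satisfied by some integers in the range but not all.

Answer: Sometimes true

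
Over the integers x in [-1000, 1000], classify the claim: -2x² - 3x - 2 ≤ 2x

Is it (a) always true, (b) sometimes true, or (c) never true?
Holds at x = 0: LHS = -2·0² - 3·0 - 2 = -2, RHS = 2·0 = 0; -2 ≤ 0 — holds
Fails at x = -1: LHS = -2·(-1)² - 3·(-1) - 2 = -1, RHS = 2·(-1) = -2; -1 ≤ -2 — FAILS
It is satisfied by some integers in the range but not all.

Answer: Sometimes true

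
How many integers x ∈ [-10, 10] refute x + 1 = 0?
Counterexamples in [-10, 10]: {-10, -9, -8, -7, -6, -5, -4, -3, -2, 0, 1, 2, 3, 4, 5, 6, 7, 8, 9, 10}.

Counting them gives 20 values.

Answer: 20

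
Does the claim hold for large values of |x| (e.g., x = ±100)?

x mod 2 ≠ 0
x = 100: LHS = 100 mod 2 = 0; 0 ≠ 0 — FAILS
x = -100: LHS = (-100) mod 2 = 0; 0 ≠ 0 — FAILS

Answer: No, fails for both x = 100 and x = -100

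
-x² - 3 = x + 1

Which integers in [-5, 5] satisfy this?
Over all integers in [-5, 5], LHS − RHS is always negative; it is closest to 0 at x = 0, where it equals -4:
x = 0: LHS = -0² - 3 = -3, RHS = 0 + 1 = 1; -3 = 1 — FAILS
At the ends of the range:
x = -5: LHS = -(-5)² - 3 = -28, RHS = (-5) + 1 = -4; -28 = -4 — FAILS
x = 5: LHS = -5² - 3 = -28, RHS = 5 + 1 = 6; -28 = 6 — FAILS
Hence LHS − RHS is never 0, i.e. the two sides are never equal, so the claimed relation (=) fails for every integer in [-5, 5].

Answer: None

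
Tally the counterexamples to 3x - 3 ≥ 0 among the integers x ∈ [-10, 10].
Counterexamples in [-10, 10]: {-10, -9, -8, -7, -6, -5, -4, -3, -2, -1, 0}.

Counting them gives 11 values.

Answer: 11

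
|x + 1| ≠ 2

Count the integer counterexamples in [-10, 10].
Counterexamples in [-10, 10]: {-3, 1}.

Counting them gives 2 values.

Answer: 2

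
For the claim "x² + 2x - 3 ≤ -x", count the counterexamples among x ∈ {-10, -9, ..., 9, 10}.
Counterexamples in [-10, 10]: {-10, -9, -8, -7, -6, -5, -4, 1, 2, 3, 4, 5, 6, 7, 8, 9, 10}.

Counting them gives 17 values.

Answer: 17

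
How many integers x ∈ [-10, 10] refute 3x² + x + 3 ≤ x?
Counterexamples in [-10, 10]: {-10, -9, -8, -7, -6, -5, -4, -3, -2, -1, 0, 1, 2, 3, 4, 5, 6, 7, 8, 9, 10}.

Counting them gives 21 values.

Answer: 21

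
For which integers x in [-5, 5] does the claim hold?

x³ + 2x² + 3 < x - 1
Holds for: {-5, -4, -3}
Fails for: {-2, -1, 0, 1, 2, 3, 4, 5}

Answer: {-5, -4, -3}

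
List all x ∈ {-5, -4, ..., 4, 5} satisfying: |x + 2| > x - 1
Over all integers in [-5, 5], LHS − RHS is smallest at x = 0, where it equals 3:
x = 0: LHS = |0 + 2| = |2| = 2, RHS = 0 - 1 = -1; 2 > -1 — holds
At the ends of the range:
x = -5: LHS = |(-5) + 2| = |-3| = 3, RHS = (-5) - 1 = -6; 3 > -6 — holds
x = 5: LHS = |5 + 2| = |7| = 7, RHS = 5 - 1 = 4; 7 > 4 — holds
Hence LHS − RHS is never zero or negative, i.e. LHS > RHS throughout, so the relation holds for every integer in [-5, 5].

Answer: All integers in [-5, 5]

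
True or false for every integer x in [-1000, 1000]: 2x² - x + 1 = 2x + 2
The claim fails at x = 0:
x = 0: LHS = 2·0² - 0 + 1 = 1, RHS = 2·0 + 2 = 2; 1 = 2 — FAILS

Because a single integer refutes it, the statement is false.

Answer: False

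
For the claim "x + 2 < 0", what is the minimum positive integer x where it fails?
Testing positive integers:
x = 1: LHS = 1 + 2 = 3; 3 < 0 — FAILS  ← smallest positive counterexample

Answer: x = 1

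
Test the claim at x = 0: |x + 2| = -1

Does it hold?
x = 0: LHS = |0 + 2| = |2| = 2; 2 = -1 — FAILS

The relation fails at x = 0, so x = 0 is a counterexample.

Answer: No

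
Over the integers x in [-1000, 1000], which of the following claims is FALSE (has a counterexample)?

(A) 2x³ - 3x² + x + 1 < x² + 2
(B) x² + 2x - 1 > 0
(A) x = 2: LHS = 2·2³ - 3·2² + 2 + 1 = 7, RHS = 2² + 2 = 6; 7 < 6 — FAILS
(B) x = 0: LHS = 0² + 2·0 - 1 = -1; -1 > 0 — FAILS

Answer: Both A and B are false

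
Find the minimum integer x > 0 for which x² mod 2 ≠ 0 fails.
Testing positive integers:
x = 1: LHS = (1²) mod 2 = 1 mod 2 = 1; 1 ≠ 0 — holds
x = 2: LHS = (2²) mod 2 = 4 mod 2 = 0; 0 ≠ 0 — FAILS  ← smallest positive counterexample

Answer: x = 2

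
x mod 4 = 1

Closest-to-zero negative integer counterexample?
Testing negative integers from -1 downward:
x = -1: LHS = (-1) mod 4 = 3; 3 = 1 — FAILS  ← closest negative counterexample to 0

Answer: x = -1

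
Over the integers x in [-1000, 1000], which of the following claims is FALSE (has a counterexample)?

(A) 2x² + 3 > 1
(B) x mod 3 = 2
(A) Over all integers in [-1000, 1000], LHS − RHS is smallest at x = 0, where it equals 2:
x = 0: LHS = 2·0² + 3 = 3; 3 > 1 — holds
At the ends of the range:
x = -1000: LHS = 2·(-1000)² + 3 = 2000003; 2000003 > 1 — holds
x = 1000: LHS = 2·1000² + 3 = 2000003; 2000003 > 1 — holds
Hence LHS − RHS is never zero or negative, i.e. LHS > RHS throughout, so the relation holds for every integer in [-1000, 1000].

(B) x = 0: LHS = 0 mod 3 = 0; 0 = 2 — FAILS

Only (B) has a counterexample.

Answer: B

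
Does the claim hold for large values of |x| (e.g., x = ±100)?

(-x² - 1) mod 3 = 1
x = 100: LHS = (-100² - 1) mod 3 = (-10001) mod 3 = 1; 1 = 1 — holds
x = -100: LHS = (-(-100)² - 1) mod 3 = (-10001) mod 3 = 1; 1 = 1 — holds

Answer: Yes, holds for both x = 100 and x = -100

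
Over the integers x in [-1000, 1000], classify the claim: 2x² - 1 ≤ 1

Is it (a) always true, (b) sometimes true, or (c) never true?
Holds at x = 0: LHS = 2·0² - 1 = -1; -1 ≤ 1 — holds
Fails at x = 2: LHS = 2·2² - 1 = 7; 7 ≤ 1 — FAILS
It is satisfied by some integers in the range but not all.

Answer: Sometimes true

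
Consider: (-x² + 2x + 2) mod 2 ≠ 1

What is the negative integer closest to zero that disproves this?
Testing negative integers from -1 downward:
x = -1: LHS = (-(-1)² + 2·(-1) + 2) mod 2 = (-1) mod 2 = 1; 1 ≠ 1 — FAILS  ← closest negative counterexample to 0

Answer: x = -1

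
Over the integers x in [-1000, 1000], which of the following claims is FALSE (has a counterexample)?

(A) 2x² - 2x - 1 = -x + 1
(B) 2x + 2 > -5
(A) x = 0: LHS = 2·0² - 2·0 - 1 = -1, RHS = -0 + 1 = 1; -1 = 1 — FAILS
(B) x = -4: LHS = 2·(-4) + 2 = -6; -6 > -5 — FAILS

Answer: Both A and B are false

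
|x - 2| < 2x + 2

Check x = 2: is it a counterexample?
Substitute x = 2 into the relation:
x = 2: LHS = |2 - 2| = |0| = 0, RHS = 2·2 + 2 = 6; 0 < 6 — holds

The claim holds here, so x = 2 is not a counterexample. (A counterexample exists elsewhere, e.g. x = 0.)

Answer: No, x = 2 is not a counterexample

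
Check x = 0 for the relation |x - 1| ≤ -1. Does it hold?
x = 0: LHS = |0 - 1| = |-1| = 1; 1 ≤ -1 — FAILS

The relation fails at x = 0, so x = 0 is a counterexample.

Answer: No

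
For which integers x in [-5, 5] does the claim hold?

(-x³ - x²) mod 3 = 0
Holds for: {-4, -3, -1, 0, 2, 3, 5}
Fails for: {-5, -2, 1, 4}

Answer: {-4, -3, -1, 0, 2, 3, 5}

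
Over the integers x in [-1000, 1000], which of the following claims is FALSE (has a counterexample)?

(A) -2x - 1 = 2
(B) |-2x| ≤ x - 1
(A) x = 0: LHS = -2·0 - 1 = -1; -1 = 2 — FAILS
(B) x = 0: LHS = |-2·0| = |0| = 0, RHS = 0 - 1 = -1; 0 ≤ -1 — FAILS

Answer: Both A and B are false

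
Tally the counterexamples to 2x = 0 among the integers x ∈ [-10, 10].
Counterexamples in [-10, 10]: {-10, -9, -8, -7, -6, -5, -4, -3, -2, -1, 1, 2, 3, 4, 5, 6, 7, 8, 9, 10}.

Counting them gives 20 values.

Answer: 20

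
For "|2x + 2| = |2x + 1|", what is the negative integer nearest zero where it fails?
Testing negative integers from -1 downward:
x = -1: LHS = |2·(-1) + 2| = |0| = 0, RHS = |2·(-1) + 1| = |-1| = 1; 0 = 1 — FAILS  ← closest negative counterexample to 0

Answer: x = -1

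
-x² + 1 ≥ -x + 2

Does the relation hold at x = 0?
x = 0: LHS = -0² + 1 = 1, RHS = -0 + 2 = 2; 1 ≥ 2 — FAILS

The relation fails at x = 0, so x = 0 is a counterexample.

Answer: No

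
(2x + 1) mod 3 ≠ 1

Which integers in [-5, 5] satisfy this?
Holds for: {-5, -4, -2, -1, 1, 2, 4, 5}
Fails for: {-3, 0, 3}

Answer: {-5, -4, -2, -1, 1, 2, 4, 5}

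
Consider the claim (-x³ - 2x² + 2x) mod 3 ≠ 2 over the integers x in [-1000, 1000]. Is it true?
The claim fails at x = 1:
x = 1: LHS = (-1³ - 2·1² + 2·1) mod 3 = (-1) mod 3 = 2; 2 ≠ 2 — FAILS

Because a single integer refutes it, the statement is false.

Answer: False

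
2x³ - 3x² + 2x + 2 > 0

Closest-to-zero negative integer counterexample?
Testing negative integers from -1 downward:
x = -1: LHS = 2·(-1)³ - 3·(-1)² + 2·(-1) + 2 = -5; -5 > 0 — FAILS  ← closest negative counterexample to 0

Answer: x = -1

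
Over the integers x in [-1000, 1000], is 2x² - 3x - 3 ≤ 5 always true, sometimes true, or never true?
Holds at x = 0: LHS = 2·0² - 3·0 - 3 = -3; -3 ≤ 5 — holds
Fails at x = -2: LHS = 2·(-2)² - 3·(-2) - 3 = 11; 11 ≤ 5 — FAILS
It is satisfied by some integers in the range but not all.

Answer: Sometimes true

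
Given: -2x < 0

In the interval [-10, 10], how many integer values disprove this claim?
Counterexamples in [-10, 10]: {-10, -9, -8, -7, -6, -5, -4, -3, -2, -1, 0}.

Counting them gives 11 values.

Answer: 11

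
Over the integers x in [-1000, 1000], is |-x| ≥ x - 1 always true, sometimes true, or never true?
Over all integers in [-1000, 1000], LHS − RHS is smallest at x = 0, where it equals 1:
x = 0: LHS = |-0| = |0| = 0, RHS = 0 - 1 = -1; 0 ≥ -1 — holds
At the ends of the range:
x = -1000: LHS = |-(-1000)| = |1000| = 1000, RHS = (-1000) - 1 = -1001; 1000 ≥ -1001 — holds
x = 1000: LHS = |-1000| = 1000, RHS = 1000 - 1 = 999; 1000 ≥ 999 — holds
Hence LHS − RHS is never negative, i.e. LHS ≥ RHS throughout, so the relation holds for every integer in [-1000, 1000].

No counterexample exists.

Answer: Always true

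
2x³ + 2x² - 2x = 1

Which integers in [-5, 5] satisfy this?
Track d = LHS − RHS over the integers in [-5, 5]. Equality would need d = 0, but d changes sign only between consecutive integers, jumping over 0:
x = -2: LHS = 2·(-2)³ + 2·(-2)² - 2·(-2) = -4; -4 = 1 — FAILS  (d = -5)
x = -1: LHS = 2·(-1)³ + 2·(-1)² - 2·(-1) = 2; 2 = 1 — FAILS  (d = 1)
x = -1: LHS = 2·(-1)³ + 2·(-1)² - 2·(-1) = 2; 2 = 1 — FAILS  (d = 1)
x = 0: LHS = 2·0³ + 2·0² - 2·0 = 0; 0 = 1 — FAILS  (d = -1)
x = 0: LHS = 2·0³ + 2·0² - 2·0 = 0; 0 = 1 — FAILS  (d = -1)
x = 1: LHS = 2·1³ + 2·1² - 2·1 = 2; 2 = 1 — FAILS  (d = 1)
Away from these crossings d keeps a constant sign, and checking every integer in [-5, 5] confirms d ≠ 0 throughout. Hence the two sides are never equal, so the claimed relation (=) fails for every integer in [-5, 5].

Answer: None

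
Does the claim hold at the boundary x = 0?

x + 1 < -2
x = 0: LHS = 0 + 1 = 1; 1 < -2 — FAILS

The relation fails at x = 0, so x = 0 is a counterexample.

Answer: No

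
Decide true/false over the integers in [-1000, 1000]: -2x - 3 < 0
The claim fails at x = -2:
x = -2: LHS = -2·(-2) - 3 = 1; 1 < 0 — FAILS

Because a single integer refutes it, the statement is false.

Answer: False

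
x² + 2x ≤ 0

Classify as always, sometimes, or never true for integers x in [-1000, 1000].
Holds at x = 0: LHS = 0² + 2·0 = 0; 0 ≤ 0 — holds
Fails at x = 1: LHS = 1² + 2·1 = 3; 3 ≤ 0 — FAILS
It is satisfied by some integers in the range but not all.

Answer: Sometimes true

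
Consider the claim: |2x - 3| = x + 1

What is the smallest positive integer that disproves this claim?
Testing positive integers:
x = 1: LHS = |2·1 - 3| = |-1| = 1, RHS = 1 + 1 = 2; 1 = 2 — FAILS  ← smallest positive counterexample

Answer: x = 1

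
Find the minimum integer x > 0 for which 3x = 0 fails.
Testing positive integers:
x = 1: LHS = 3·1 = 3; 3 = 0 — FAILS  ← smallest positive counterexample

Answer: x = 1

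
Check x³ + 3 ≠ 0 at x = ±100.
x = 100: LHS = 100³ + 3 = 1000003; 1000003 ≠ 0 — holds
x = -100: LHS = (-100)³ + 3 = -999997; -999997 ≠ 0 — holds

Answer: Yes, holds for both x = 100 and x = -100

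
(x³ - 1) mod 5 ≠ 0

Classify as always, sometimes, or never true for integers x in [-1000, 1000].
Holds at x = 0: LHS = (0³ - 1) mod 5 = (-1) mod 5 = 4; 4 ≠ 0 — holds
Fails at x = 1: LHS = (1³ - 1) mod 5 = 0 mod 5 = 0; 0 ≠ 0 — FAILS
It is satisfied by some integers in the range but not all.

Answer: Sometimes true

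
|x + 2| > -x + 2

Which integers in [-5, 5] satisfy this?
Holds for: {1, 2, 3, 4, 5}
Fails for: {-5, -4, -3, -2, -1, 0}

Answer: {1, 2, 3, 4, 5}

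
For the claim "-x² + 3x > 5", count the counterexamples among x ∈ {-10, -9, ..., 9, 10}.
Counterexamples in [-10, 10]: {-10, -9, -8, -7, -6, -5, -4, -3, -2, -1, 0, 1, 2, 3, 4, 5, 6, 7, 8, 9, 10}.

Counting them gives 21 values.

Answer: 21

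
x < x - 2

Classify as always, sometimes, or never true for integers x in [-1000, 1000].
Over all integers in [-1000, 1000], LHS − RHS is smallest at x = 0, where it equals 2:
x = 0: RHS = 0 - 2 = -2; 0 < -2 — FAILS
At the ends of the range:
x = -1000: RHS = (-1000) - 2 = -1002; -1000 < -1002 — FAILS
x = 1000: RHS = 1000 - 2 = 998; 1000 < 998 — FAILS
Hence LHS − RHS is never negative, i.e. LHS ≥ RHS throughout, so the claimed relation (<) fails for every integer in [-1000, 1000].

No integer in the range satisfies it.

Answer: Never true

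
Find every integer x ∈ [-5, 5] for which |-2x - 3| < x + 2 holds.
Over all integers in [-5, 5], LHS − RHS is smallest at x = -1, where it equals 0:
x = -1: LHS = |-2·(-1) - 3| = |-1| = 1, RHS = (-1) + 2 = 1; 1 < 1 — FAILS
At the ends of the range:
x = -5: LHS = |-2·(-5) - 3| = |7| = 7, RHS = (-5) + 2 = -3; 7 < -3 — FAILS
x = 5: LHS = |-2·5 - 3| = |-13| = 13, RHS = 5 + 2 = 7; 13 < 7 — FAILS
Hence LHS − RHS is never negative, i.e. LHS ≥ RHS throughout, so the claimed relation (<) fails for every integer in [-5, 5].

Answer: None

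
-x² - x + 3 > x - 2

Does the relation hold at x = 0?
x = 0: LHS = -0² - 0 + 3 = 3, RHS = 0 - 2 = -2; 3 > -2 — holds

The relation is satisfied at x = 0.

Answer: Yes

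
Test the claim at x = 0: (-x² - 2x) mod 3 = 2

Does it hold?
x = 0: LHS = (-0² - 2·0) mod 3 = 0 mod 3 = 0; 0 = 2 — FAILS

The relation fails at x = 0, so x = 0 is a counterexample.

Answer: No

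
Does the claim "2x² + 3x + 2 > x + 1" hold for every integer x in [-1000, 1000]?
Over all integers in [-1000, 1000], LHS − RHS is smallest at x = 0, where it equals 1:
x = 0: LHS = 2·0² + 3·0 + 2 = 2, RHS = 0 + 1 = 1; 2 > 1 — holds
At the ends of the range:
x = -1000: LHS = 2·(-1000)² + 3·(-1000) + 2 = 1997002, RHS = (-1000) + 1 = -999; 1997002 > -999 — holds
x = 1000: LHS = 2·1000² + 3·1000 + 2 = 2003002, RHS = 1000 + 1 = 1001; 2003002 > 1001 — holds
Hence LHS − RHS is never zero or negative, i.e. LHS > RHS throughout, so the relation holds for every integer in [-1000, 1000].

No counterexample exists.

Answer: True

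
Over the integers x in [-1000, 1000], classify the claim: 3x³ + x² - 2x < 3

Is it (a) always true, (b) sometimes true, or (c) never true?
Holds at x = 0: LHS = 3·0³ + 0² - 2·0 = 0; 0 < 3 — holds
Fails at x = 2: LHS = 3·2³ + 2² - 2·2 = 24; 24 < 3 — FAILS
It is satisfied by some integers in the range but not all.

Answer: Sometimes true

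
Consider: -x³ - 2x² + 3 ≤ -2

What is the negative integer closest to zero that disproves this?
Testing negative integers from -1 downward:
x = -1: LHS = -(-1)³ - 2·(-1)² + 3 = 2; 2 ≤ -2 — FAILS  ← closest negative counterexample to 0

Answer: x = -1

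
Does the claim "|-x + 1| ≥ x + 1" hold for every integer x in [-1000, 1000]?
The claim fails at x = 1:
x = 1: LHS = |-1 + 1| = |0| = 0, RHS = 1 + 1 = 2; 0 ≥ 2 — FAILS

Because a single integer refutes it, the statement is false.

Answer: False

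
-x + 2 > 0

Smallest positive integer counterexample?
Testing positive integers:
x = 1: LHS = -1 + 2 = 1; 1 > 0 — holds
x = 2: LHS = -2 + 2 = 0; 0 > 0 — FAILS  ← smallest positive counterexample

Answer: x = 2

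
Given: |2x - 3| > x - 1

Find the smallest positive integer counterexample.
Testing positive integers:
x = 1: LHS = |2·1 - 3| = |-1| = 1, RHS = 1 - 1 = 0; 1 > 0 — holds
x = 2: LHS = |2·2 - 3| = |1| = 1, RHS = 2 - 1 = 1; 1 > 1 — FAILS  ← smallest positive counterexample

Answer: x = 2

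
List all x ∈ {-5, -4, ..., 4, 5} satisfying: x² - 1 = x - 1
Holds for: {0, 1}
Fails for: {-5, -4, -3, -2, -1, 2, 3, 4, 5}

Answer: {0, 1}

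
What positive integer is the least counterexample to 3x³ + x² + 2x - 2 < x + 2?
Testing positive integers:
x = 1: LHS = 3·1³ + 1² + 2·1 - 2 = 4, RHS = 1 + 2 = 3; 4 < 3 — FAILS  ← smallest positive counterexample

Answer: x = 1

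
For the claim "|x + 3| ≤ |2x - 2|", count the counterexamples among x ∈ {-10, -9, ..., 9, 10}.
Counterexamples in [-10, 10]: {0, 1, 2, 3, 4}.

Counting them gives 5 values.

Answer: 5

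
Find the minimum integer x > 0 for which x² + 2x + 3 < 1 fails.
Testing positive integers:
x = 1: LHS = 1² + 2·1 + 3 = 6; 6 < 1 — FAILS  ← smallest positive counterexample

Answer: x = 1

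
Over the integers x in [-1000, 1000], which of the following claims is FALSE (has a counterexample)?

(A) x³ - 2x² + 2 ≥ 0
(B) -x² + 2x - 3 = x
(A) x = -1: LHS = (-1)³ - 2·(-1)² + 2 = -1; -1 ≥ 0 — FAILS
(B) x = 0: LHS = -0² + 2·0 - 3 = -3; -3 = 0 — FAILS

Answer: Both A and B are false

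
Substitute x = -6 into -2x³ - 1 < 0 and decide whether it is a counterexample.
Substitute x = -6 into the relation:
x = -6: LHS = -2·(-6)³ - 1 = 431; 431 < 0 — FAILS

Since the claim fails at x = -6, this value is a counterexample.

Answer: Yes, x = -6 is a counterexample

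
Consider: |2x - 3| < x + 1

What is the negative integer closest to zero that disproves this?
Testing negative integers from -1 downward:
x = -1: LHS = |2·(-1) - 3| = |-5| = 5, RHS = (-1) + 1 = 0; 5 < 0 — FAILS  ← closest negative counterexample to 0

Answer: x = -1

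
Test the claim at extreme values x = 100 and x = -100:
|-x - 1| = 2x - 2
x = 100: LHS = |-100 - 1| = |-101| = 101, RHS = 2·100 - 2 = 198; 101 = 198 — FAILS
x = -100: LHS = |-(-100) - 1| = |99| = 99, RHS = 2·(-100) - 2 = -202; 99 = -202 — FAILS

Answer: No, fails for both x = 100 and x = -100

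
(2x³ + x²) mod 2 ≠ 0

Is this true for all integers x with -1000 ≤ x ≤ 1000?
The claim fails at x = 0:
x = 0: LHS = (2·0³ + 0²) mod 2 = 0 mod 2 = 0; 0 ≠ 0 — FAILS

Because a single integer refutes it, the statement is false.

Answer: False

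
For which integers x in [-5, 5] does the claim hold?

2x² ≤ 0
Holds for: {0}
Fails for: {-5, -4, -3, -2, -1, 1, 2, 3, 4, 5}

Answer: {0}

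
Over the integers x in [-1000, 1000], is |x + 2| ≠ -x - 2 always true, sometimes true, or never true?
Holds at x = 0: LHS = |0 + 2| = |2| = 2, RHS = -0 - 2 = -2; 2 ≠ -2 — holds
Fails at x = -2: LHS = |(-2) + 2| = |0| = 0, RHS = -(-2) - 2 = 0; 0 ≠ 0 — FAILS
It is satisfied by some integers in the range but not all.

Answer: Sometimes true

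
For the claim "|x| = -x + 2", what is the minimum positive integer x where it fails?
Testing positive integers:
x = 1: LHS = |1| = 1, RHS = -1 + 2 = 1; 1 = 1 — holds
x = 2: LHS = |2| = 2, RHS = -2 + 2 = 0; 2 = 0 — FAILS  ← smallest positive counterexample

Answer: x = 2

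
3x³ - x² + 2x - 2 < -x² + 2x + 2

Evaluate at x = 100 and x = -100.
x = 100: LHS = 3·100³ - 100² + 2·100 - 2 = 2990198, RHS = -100² + 2·100 + 2 = -9798; 2990198 < -9798 — FAILS
x = -100: LHS = 3·(-100)³ - (-100)² + 2·(-100) - 2 = -3010202, RHS = -(-100)² + 2·(-100) + 2 = -10198; -3010202 < -10198 — holds

Answer: Partially: fails for x = 100, holds for x = -100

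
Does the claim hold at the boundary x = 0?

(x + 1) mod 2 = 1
x = 0: LHS = (0 + 1) mod 2 = 1 mod 2 = 1; 1 = 1 — holds

The relation is satisfied at x = 0.

Answer: Yes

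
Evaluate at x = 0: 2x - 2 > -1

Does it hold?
x = 0: LHS = 2·0 - 2 = -2; -2 > -1 — FAILS

The relation fails at x = 0, so x = 0 is a counterexample.

Answer: No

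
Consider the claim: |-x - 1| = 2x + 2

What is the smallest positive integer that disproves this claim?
Testing positive integers:
x = 1: LHS = |-1 - 1| = |-2| = 2, RHS = 2·1 + 2 = 4; 2 = 4 — FAILS  ← smallest positive counterexample

Answer: x = 1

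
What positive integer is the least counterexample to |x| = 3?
Testing positive integers:
x = 1: LHS = |1| = 1; 1 = 3 — FAILS  ← smallest positive counterexample

Answer: x = 1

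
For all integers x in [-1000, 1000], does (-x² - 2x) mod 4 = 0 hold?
The claim fails at x = 1:
x = 1: LHS = (-1² - 2·1) mod 4 = (-3) mod 4 = 1; 1 = 0 — FAILS

Because a single integer refutes it, the statement is false.

Answer: False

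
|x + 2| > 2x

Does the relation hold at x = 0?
x = 0: LHS = |0 + 2| = |2| = 2, RHS = 2·0 = 0; 2 > 0 — holds

The relation is satisfied at x = 0.

Answer: Yes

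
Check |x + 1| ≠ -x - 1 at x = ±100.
x = 100: LHS = |100 + 1| = |101| = 101, RHS = -100 - 1 = -101; 101 ≠ -101 — holds
x = -100: LHS = |(-100) + 1| = |-99| = 99, RHS = -(-100) - 1 = 99; 99 ≠ 99 — FAILS

Answer: Partially: holds for x = 100, fails for x = -100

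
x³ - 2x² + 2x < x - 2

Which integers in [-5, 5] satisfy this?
Holds for: {-5, -4, -3, -2, -1}
Fails for: {0, 1, 2, 3, 4, 5}

Answer: {-5, -4, -3, -2, -1}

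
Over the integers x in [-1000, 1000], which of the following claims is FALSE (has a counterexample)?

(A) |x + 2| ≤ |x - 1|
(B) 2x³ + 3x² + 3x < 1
(A) x = 0: LHS = |0 + 2| = |2| = 2, RHS = |0 - 1| = |-1| = 1; 2 ≤ 1 — FAILS
(B) x = 1: LHS = 2·1³ + 3·1² + 3·1 = 8; 8 < 1 — FAILS

Answer: Both A and B are false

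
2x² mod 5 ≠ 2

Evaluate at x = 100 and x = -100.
x = 100: LHS = (2·100²) mod 5 = 20000 mod 5 = 0; 0 ≠ 2 — holds
x = -100: LHS = (2·(-100)²) mod 5 = 20000 mod 5 = 0; 0 ≠ 2 — holds

Answer: Yes, holds for both x = 100 and x = -100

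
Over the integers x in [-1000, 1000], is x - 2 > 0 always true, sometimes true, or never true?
Holds at x = 3: LHS = 3 - 2 = 1; 1 > 0 — holds
Fails at x = 0: LHS = 0 - 2 = -2; -2 > 0 — FAILS
It is satisfied by some integers in the range but not all.

Answer: Sometimes true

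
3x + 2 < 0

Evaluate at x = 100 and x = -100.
x = 100: LHS = 3·100 + 2 = 302; 302 < 0 — FAILS
x = -100: LHS = 3·(-100) + 2 = -298; -298 < 0 — holds

Answer: Partially: fails for x = 100, holds for x = -100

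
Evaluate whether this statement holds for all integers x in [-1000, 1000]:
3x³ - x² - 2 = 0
The claim fails at x = 0:
x = 0: LHS = 3·0³ - 0² - 2 = -2; -2 = 0 — FAILS

Because a single integer refutes it, the statement is false.

Answer: False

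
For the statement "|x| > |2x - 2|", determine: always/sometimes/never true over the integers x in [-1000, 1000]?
Holds at x = 1: LHS = |1| = 1, RHS = |2·1 - 2| = |0| = 0; 1 > 0 — holds
Fails at x = 0: LHS = |0| = 0, RHS = |2·0 - 2| = |-2| = 2; 0 > 2 — FAILS
It is satisfied by some integers in the range but not all.

Answer: Sometimes true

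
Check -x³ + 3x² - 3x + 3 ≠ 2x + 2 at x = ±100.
x = 100: LHS = -100³ + 3·100² - 3·100 + 3 = -970297, RHS = 2·100 + 2 = 202; -970297 ≠ 202 — holds
x = -100: LHS = -(-100)³ + 3·(-100)² - 3·(-100) + 3 = 1030303, RHS = 2·(-100) + 2 = -198; 1030303 ≠ -198 — holds

Answer: Yes, holds for both x = 100 and x = -100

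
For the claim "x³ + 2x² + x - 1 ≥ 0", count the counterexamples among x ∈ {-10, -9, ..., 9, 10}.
Counterexamples in [-10, 10]: {-10, -9, -8, -7, -6, -5, -4, -3, -2, -1, 0}.

Counting them gives 11 values.

Answer: 11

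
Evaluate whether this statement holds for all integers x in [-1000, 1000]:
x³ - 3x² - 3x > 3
The claim fails at x = 0:
x = 0: LHS = 0³ - 3·0² - 3·0 = 0; 0 > 3 — FAILS

Because a single integer refutes it, the statement is false.

Answer: False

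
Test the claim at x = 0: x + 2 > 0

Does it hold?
x = 0: LHS = 0 + 2 = 2; 2 > 0 — holds

The relation is satisfied at x = 0.

Answer: Yes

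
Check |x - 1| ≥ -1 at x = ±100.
x = 100: LHS = |100 - 1| = |99| = 99; 99 ≥ -1 — holds
x = -100: LHS = |(-100) - 1| = |-101| = 101; 101 ≥ -1 — holds

Answer: Yes, holds for both x = 100 and x = -100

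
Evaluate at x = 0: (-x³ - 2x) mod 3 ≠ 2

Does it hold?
x = 0: LHS = (-0³ - 2·0) mod 3 = 0 mod 3 = 0; 0 ≠ 2 — holds

The relation is satisfied at x = 0.

Answer: Yes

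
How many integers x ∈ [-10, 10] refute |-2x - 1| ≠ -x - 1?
Over all integers in [-10, 10], LHS − RHS is always positive; it is smallest at x = -1, where it equals 1:
x = -1: LHS = |-2·(-1) - 1| = |1| = 1, RHS = -(-1) - 1 = 0; 1 ≠ 0 — holds
At the ends of the range:
x = -10: LHS = |-2·(-10) - 1| = |19| = 19, RHS = -(-10) - 1 = 9; 19 ≠ 9 — holds
x = 10: LHS = |-2·10 - 1| = |-21| = 21, RHS = -10 - 1 = -11; 21 ≠ -11 — holds
Hence LHS − RHS is never 0, i.e. the two sides are never equal, so the relation holds for every integer in [-10, 10].

No counterexample appears in that range.

Answer: 0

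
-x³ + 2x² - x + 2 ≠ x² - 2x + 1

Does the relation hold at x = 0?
x = 0: LHS = -0³ + 2·0² - 0 + 2 = 2, RHS = 0² - 2·0 + 1 = 1; 2 ≠ 1 — holds

The relation is satisfied at x = 0.

Answer: Yes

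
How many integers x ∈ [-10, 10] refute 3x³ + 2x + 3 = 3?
Counterexamples in [-10, 10]: {-10, -9, -8, -7, -6, -5, -4, -3, -2, -1, 1, 2, 3, 4, 5, 6, 7, 8, 9, 10}.

Counting them gives 20 values.

Answer: 20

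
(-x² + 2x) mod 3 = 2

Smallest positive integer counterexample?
Testing positive integers:
x = 1: LHS = (-1² + 2·1) mod 3 = 1 mod 3 = 1; 1 = 2 — FAILS  ← smallest positive counterexample

Answer: x = 1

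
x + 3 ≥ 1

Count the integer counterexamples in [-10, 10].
Counterexamples in [-10, 10]: {-10, -9, -8, -7, -6, -5, -4, -3}.

Counting them gives 8 values.

Answer: 8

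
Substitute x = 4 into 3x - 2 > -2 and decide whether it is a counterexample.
Substitute x = 4 into the relation:
x = 4: LHS = 3·4 - 2 = 10; 10 > -2 — holds

The claim holds here, so x = 4 is not a counterexample. (A counterexample exists elsewhere, e.g. x = 0.)

Answer: No, x = 4 is not a counterexample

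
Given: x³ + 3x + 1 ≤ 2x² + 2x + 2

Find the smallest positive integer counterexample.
Testing positive integers:
x = 1: LHS = 1³ + 3·1 + 1 = 5, RHS = 2·1² + 2·1 + 2 = 6; 5 ≤ 6 — holds
x = 2: LHS = 2³ + 3·2 + 1 = 15, RHS = 2·2² + 2·2 + 2 = 14; 15 ≤ 14 — FAILS  ← smallest positive counterexample

Answer: x = 2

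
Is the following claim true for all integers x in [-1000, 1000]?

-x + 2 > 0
The claim fails at x = 2:
x = 2: LHS = -2 + 2 = 0; 0 > 0 — FAILS

Because a single integer refutes it, the statement is false.

Answer: False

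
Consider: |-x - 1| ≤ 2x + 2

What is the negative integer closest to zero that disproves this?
Testing negative integers from -1 downward:
x = -1: LHS = |-(-1) - 1| = |0| = 0, RHS = 2·(-1) + 2 = 0; 0 ≤ 0 — holds
x = -2: LHS = |-(-2) - 1| = |1| = 1, RHS = 2·(-2) + 2 = -2; 1 ≤ -2 — FAILS  ← closest negative counterexample to 0

Answer: x = -2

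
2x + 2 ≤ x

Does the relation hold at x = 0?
x = 0: LHS = 2·0 + 2 = 2; 2 ≤ 0 — FAILS

The relation fails at x = 0, so x = 0 is a counterexample.

Answer: No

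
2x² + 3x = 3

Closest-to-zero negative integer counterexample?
Testing negative integers from -1 downward:
x = -1: LHS = 2·(-1)² + 3·(-1) = -1; -1 = 3 — FAILS  ← closest negative counterexample to 0

Answer: x = -1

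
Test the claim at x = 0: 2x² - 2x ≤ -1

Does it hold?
x = 0: LHS = 2·0² - 2·0 = 0; 0 ≤ -1 — FAILS

The relation fails at x = 0, so x = 0 is a counterexample.

Answer: No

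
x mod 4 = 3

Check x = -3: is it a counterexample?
Substitute x = -3 into the relation:
x = -3: LHS = (-3) mod 4 = 1; 1 = 3 — FAILS

Since the claim fails at x = -3, this value is a counterexample.

Answer: Yes, x = -3 is a counterexample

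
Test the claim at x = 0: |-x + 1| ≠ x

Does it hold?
x = 0: LHS = |-0 + 1| = |1| = 1; 1 ≠ 0 — holds

The relation is satisfied at x = 0.

Answer: Yes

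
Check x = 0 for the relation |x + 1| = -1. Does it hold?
x = 0: LHS = |0 + 1| = |1| = 1; 1 = -1 — FAILS

The relation fails at x = 0, so x = 0 is a counterexample.

Answer: No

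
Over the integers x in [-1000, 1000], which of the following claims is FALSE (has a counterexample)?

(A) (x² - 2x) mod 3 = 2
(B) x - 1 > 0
(A) x = 0: LHS = (0² - 2·0) mod 3 = 0 mod 3 = 0; 0 = 2 — FAILS
(B) x = 0: LHS = 0 - 1 = -1; -1 > 0 — FAILS

Answer: Both A and B are false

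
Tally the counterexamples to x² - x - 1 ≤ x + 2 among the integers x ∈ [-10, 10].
Counterexamples in [-10, 10]: {-10, -9, -8, -7, -6, -5, -4, -3, -2, 4, 5, 6, 7, 8, 9, 10}.

Counting them gives 16 values.

Answer: 16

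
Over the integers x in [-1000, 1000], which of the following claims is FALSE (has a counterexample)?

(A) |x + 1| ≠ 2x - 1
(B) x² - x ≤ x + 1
(A) x = 2: LHS = |2 + 1| = |3| = 3, RHS = 2·2 - 1 = 3; 3 ≠ 3 — FAILS
(B) x = -1: LHS = (-1)² - (-1) = 2, RHS = (-1) + 1 = 0; 2 ≤ 0 — FAILS

Answer: Both A and B are false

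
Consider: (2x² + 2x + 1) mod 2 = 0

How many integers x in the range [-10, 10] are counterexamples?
Counterexamples in [-10, 10]: {-10, -9, -8, -7, -6, -5, -4, -3, -2, -1, 0, 1, 2, 3, 4, 5, 6, 7, 8, 9, 10}.

Counting them gives 21 values.

Answer: 21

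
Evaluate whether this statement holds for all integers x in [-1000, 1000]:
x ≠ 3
The claim fails at x = 3:
x = 3: 3 ≠ 3 — FAILS

Because a single integer refutes it, the statement is false.

Answer: False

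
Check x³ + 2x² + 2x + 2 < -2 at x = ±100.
x = 100: LHS = 100³ + 2·100² + 2·100 + 2 = 1020202; 1020202 < -2 — FAILS
x = -100: LHS = (-100)³ + 2·(-100)² + 2·(-100) + 2 = -980198; -980198 < -2 — holds

Answer: Partially: fails for x = 100, holds for x = -100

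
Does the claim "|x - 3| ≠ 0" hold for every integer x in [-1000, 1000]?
The claim fails at x = 3:
x = 3: LHS = |3 - 3| = |0| = 0; 0 ≠ 0 — FAILS

Because a single integer refutes it, the statement is false.

Answer: False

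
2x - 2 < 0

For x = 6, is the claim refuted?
Substitute x = 6 into the relation:
x = 6: LHS = 2·6 - 2 = 10; 10 < 0 — FAILS

Since the claim fails at x = 6, this value is a counterexample.

Answer: Yes, x = 6 is a counterexample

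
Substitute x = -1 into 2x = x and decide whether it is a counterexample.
Substitute x = -1 into the relation:
x = -1: LHS = 2·(-1) = -2; -2 = -1 — FAILS

Since the claim fails at x = -1, this value is a counterexample.

Answer: Yes, x = -1 is a counterexample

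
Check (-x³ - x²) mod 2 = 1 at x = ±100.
x = 100: LHS = (-100³ - 100²) mod 2 = (-1010000) mod 2 = 0; 0 = 1 — FAILS
x = -100: LHS = (-(-100)³ - (-100)²) mod 2 = 990000 mod 2 = 0; 0 = 1 — FAILS

Answer: No, fails for both x = 100 and x = -100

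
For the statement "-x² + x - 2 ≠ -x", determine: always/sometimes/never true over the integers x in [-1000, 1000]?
Over all integers in [-1000, 1000], LHS − RHS is always negative; it is closest to 0 at x = 1, where it equals -1:
x = 1: LHS = -1² + 1 - 2 = -2; -2 ≠ -1 — holds
At the ends of the range:
x = -1000: LHS = -(-1000)² + (-1000) - 2 = -1001002, RHS = -(-1000) = 1000; -1001002 ≠ 1000 — holds
x = 1000: LHS = -1000² + 1000 - 2 = -999002; -999002 ≠ -1000 — holds
Hence LHS − RHS is never 0, i.e. the two sides are never equal, so the relation holds for every integer in [-1000, 1000].

No counterexample exists.

Answer: Always true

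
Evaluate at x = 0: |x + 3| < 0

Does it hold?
x = 0: LHS = |0 + 3| = |3| = 3; 3 < 0 — FAILS

The relation fails at x = 0, so x = 0 is a counterexample.

Answer: No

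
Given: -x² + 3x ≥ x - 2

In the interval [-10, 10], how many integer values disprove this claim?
Counterexamples in [-10, 10]: {-10, -9, -8, -7, -6, -5, -4, -3, -2, -1, 3, 4, 5, 6, 7, 8, 9, 10}.

Counting them gives 18 values.

Answer: 18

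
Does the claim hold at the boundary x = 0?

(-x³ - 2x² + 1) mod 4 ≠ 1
x = 0: LHS = (-0³ - 2·0² + 1) mod 4 = 1 mod 4 = 1; 1 ≠ 1 — FAILS

The relation fails at x = 0, so x = 0 is a counterexample.

Answer: No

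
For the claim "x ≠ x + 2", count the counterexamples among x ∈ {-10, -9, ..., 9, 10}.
Over all integers in [-10, 10], LHS − RHS is always negative; it is closest to 0 at x = 0, where it equals -2:
x = 0: RHS = 0 + 2 = 2; 0 ≠ 2 — holds
At the ends of the range:
x = -10: RHS = (-10) + 2 = -8; -10 ≠ -8 — holds
x = 10: RHS = 10 + 2 = 12; 10 ≠ 12 — holds
Hence LHS − RHS is never 0, i.e. the two sides are never equal, so the relation holds for every integer in [-10, 10].

No counterexample appears in that range.

Answer: 0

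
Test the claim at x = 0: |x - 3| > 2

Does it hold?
x = 0: LHS = |0 - 3| = |-3| = 3; 3 > 2 — holds

The relation is satisfied at x = 0.

Answer: Yes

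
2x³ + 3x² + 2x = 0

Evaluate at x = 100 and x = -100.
x = 100: LHS = 2·100³ + 3·100² + 2·100 = 2030200; 2030200 = 0 — FAILS
x = -100: LHS = 2·(-100)³ + 3·(-100)² + 2·(-100) = -1970200; -1970200 = 0 — FAILS

Answer: No, fails for both x = 100 and x = -100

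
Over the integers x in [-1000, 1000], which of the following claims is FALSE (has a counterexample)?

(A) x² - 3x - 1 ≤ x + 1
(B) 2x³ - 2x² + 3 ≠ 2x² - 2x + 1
(A) x = -1: LHS = (-1)² - 3·(-1) - 1 = 3, RHS = (-1) + 1 = 0; 3 ≤ 0 — FAILS

(B) Track d = LHS − RHS over the integers in [-1000, 1000]. Equality would need d = 0, but d changes sign only between consecutive integers, jumping over 0:
x = -1: LHS = 2·(-1)³ - 2·(-1)² + 3 = -1, RHS = 2·(-1)² - 2·(-1) + 1 = 5; -1 ≠ 5 — holds  (d = -6)
x = 0: LHS = 2·0³ - 2·0² + 3 = 3, RHS = 2·0² - 2·0 + 1 = 1; 3 ≠ 1 — holds  (d = 2)
Away from these crossings d keeps a constant sign, and checking every integer in [-1000, 1000] confirms d ≠ 0 throughout. Hence the two sides are never equal, so the relation holds for every integer in [-1000, 1000].

Only (A) has a counterexample.

Answer: A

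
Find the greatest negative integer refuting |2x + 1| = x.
Testing negative integers from -1 downward:
x = -1: LHS = |2·(-1) + 1| = |-1| = 1; 1 = -1 — FAILS  ← closest negative counterexample to 0

Answer: x = -1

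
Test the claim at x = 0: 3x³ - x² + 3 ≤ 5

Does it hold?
x = 0: LHS = 3·0³ - 0² + 3 = 3; 3 ≤ 5 — holds

The relation is satisfied at x = 0.

Answer: Yes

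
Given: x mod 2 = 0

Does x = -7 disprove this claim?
Substitute x = -7 into the relation:
x = -7: LHS = (-7) mod 2 = 1; 1 = 0 — FAILS

Since the claim fails at x = -7, this value is a counterexample.

Answer: Yes, x = -7 is a counterexample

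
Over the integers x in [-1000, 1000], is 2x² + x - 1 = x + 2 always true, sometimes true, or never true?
Track d = LHS − RHS over the integers in [-1000, 1000]. Equality would need d = 0, but d changes sign only between consecutive integers, jumping over 0:
x = -2: LHS = 2·(-2)² + (-2) - 1 = 5, RHS = (-2) + 2 = 0; 5 = 0 — FAILS  (d = 5)
x = -1: LHS = 2·(-1)² + (-1) - 1 = 0, RHS = (-1) + 2 = 1; 0 = 1 — FAILS  (d = -1)
x = 1: LHS = 2·1² + 1 - 1 = 2, RHS = 1 + 2 = 3; 2 = 3 — FAILS  (d = -1)
x = 2: LHS = 2·2² + 2 - 1 = 9, RHS = 2 + 2 = 4; 9 = 4 — FAILS  (d = 5)
Away from these crossings d keeps a constant sign, and checking every integer in [-1000, 1000] confirms d ≠ 0 throughout. Hence the two sides are never equal, so the claimed relation (=) fails for every integer in [-1000, 1000].

No integer in the range satisfies it.

Answer: Never true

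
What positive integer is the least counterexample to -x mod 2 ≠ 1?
Testing positive integers:
x = 1: LHS = (-1) mod 2 = 1; 1 ≠ 1 — FAILS  ← smallest positive counterexample

Answer: x = 1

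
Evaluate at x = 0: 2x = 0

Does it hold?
x = 0: LHS = 2·0 = 0; 0 = 0 — holds

The relation is satisfied at x = 0.

Answer: Yes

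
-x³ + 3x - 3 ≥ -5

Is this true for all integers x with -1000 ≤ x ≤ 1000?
The claim fails at x = 3:
x = 3: LHS = -3³ + 3·3 - 3 = -21; -21 ≥ -5 — FAILS

Because a single integer refutes it, the statement is false.

Answer: False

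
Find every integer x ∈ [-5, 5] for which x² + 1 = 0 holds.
Over all integers in [-5, 5], LHS − RHS is always positive; it is smallest at x = 0, where it equals 1:
x = 0: LHS = 0² + 1 = 1; 1 = 0 — FAILS
At the ends of the range:
x = -5: LHS = (-5)² + 1 = 26; 26 = 0 — FAILS
x = 5: LHS = 5² + 1 = 26; 26 = 0 — FAILS
Hence LHS − RHS is never 0, i.e. the two sides are never equal, so the claimed relation (=) fails for every integer in [-5, 5].

Answer: None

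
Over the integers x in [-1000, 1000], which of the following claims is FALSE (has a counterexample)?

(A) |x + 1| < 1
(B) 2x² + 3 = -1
(A) x = 0: LHS = |0 + 1| = |1| = 1; 1 < 1 — FAILS
(B) x = 0: LHS = 2·0² + 3 = 3; 3 = -1 — FAILS

Answer: Both A and B are false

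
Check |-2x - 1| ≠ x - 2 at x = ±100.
x = 100: LHS = |-2·100 - 1| = |-201| = 201, RHS = 100 - 2 = 98; 201 ≠ 98 — holds
x = -100: LHS = |-2·(-100) - 1| = |199| = 199, RHS = (-100) - 2 = -102; 199 ≠ -102 — holds

Answer: Yes, holds for both x = 100 and x = -100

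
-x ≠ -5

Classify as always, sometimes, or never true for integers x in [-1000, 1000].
Holds at x = 0: LHS = -0 = 0; 0 ≠ -5 — holds
Fails at x = 5: -5 ≠ -5 — FAILS
It is satisfied by some integers in the range but not all.

Answer: Sometimes true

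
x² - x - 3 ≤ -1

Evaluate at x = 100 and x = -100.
x = 100: LHS = 100² - 100 - 3 = 9897; 9897 ≤ -1 — FAILS
x = -100: LHS = (-100)² - (-100) - 3 = 10097; 10097 ≤ -1 — FAILS

Answer: No, fails for both x = 100 and x = -100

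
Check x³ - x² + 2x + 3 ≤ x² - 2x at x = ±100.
x = 100: LHS = 100³ - 100² + 2·100 + 3 = 990203, RHS = 100² - 2·100 = 9800; 990203 ≤ 9800 — FAILS
x = -100: LHS = (-100)³ - (-100)² + 2·(-100) + 3 = -1010197, RHS = (-100)² - 2·(-100) = 10200; -1010197 ≤ 10200 — holds

Answer: Partially: fails for x = 100, holds for x = -100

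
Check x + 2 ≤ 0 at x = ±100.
x = 100: LHS = 100 + 2 = 102; 102 ≤ 0 — FAILS
x = -100: LHS = (-100) + 2 = -98; -98 ≤ 0 — holds

Answer: Partially: fails for x = 100, holds for x = -100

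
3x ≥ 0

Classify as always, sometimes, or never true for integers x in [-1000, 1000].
Holds at x = 0: LHS = 3·0 = 0; 0 ≥ 0 — holds
Fails at x = -1: LHS = 3·(-1) = -3; -3 ≥ 0 — FAILS
It is satisfied by some integers in the range but not all.

Answer: Sometimes true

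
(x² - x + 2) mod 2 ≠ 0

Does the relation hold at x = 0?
x = 0: LHS = (0² - 0 + 2) mod 2 = 2 mod 2 = 0; 0 ≠ 0 — FAILS

The relation fails at x = 0, so x = 0 is a counterexample.

Answer: No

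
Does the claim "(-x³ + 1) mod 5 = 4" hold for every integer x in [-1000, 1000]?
The claim fails at x = 0:
x = 0: LHS = (-0³ + 1) mod 5 = 1 mod 5 = 1; 1 = 4 — FAILS

Because a single integer refutes it, the statement is false.

Answer: False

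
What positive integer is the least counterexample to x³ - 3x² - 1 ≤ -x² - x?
Testing positive integers:
x = 1: LHS = 1³ - 3·1² - 1 = -3, RHS = -1² - 1 = -2; -3 ≤ -2 — holds
x = 2: LHS = 2³ - 3·2² - 1 = -5, RHS = -2² - 2 = -6; -5 ≤ -6 — FAILS  ← smallest positive counterexample

Answer: x = 2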